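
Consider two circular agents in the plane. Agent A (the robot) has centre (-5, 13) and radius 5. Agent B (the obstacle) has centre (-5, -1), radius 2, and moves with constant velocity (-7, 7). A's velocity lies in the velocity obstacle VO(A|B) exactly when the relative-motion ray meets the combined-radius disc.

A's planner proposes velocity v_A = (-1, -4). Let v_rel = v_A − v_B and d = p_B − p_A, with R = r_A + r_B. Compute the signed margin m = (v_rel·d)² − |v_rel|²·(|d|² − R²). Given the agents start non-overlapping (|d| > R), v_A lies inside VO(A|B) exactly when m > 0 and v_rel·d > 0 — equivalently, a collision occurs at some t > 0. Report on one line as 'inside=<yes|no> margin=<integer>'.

d = (0, -14),  |d|² = 196;  R = 5+2 = 7,  c = 196−7² = 147
v_rel = (6, -11),  |v_rel|² = 157;  v_rel·d = (6)·(0) + (-11)·(-14) = 154
157·t² − 308·t + 147 = 0  ⇒  m = 154² − 157·147 = 637
m = 637 > 0,  v_rel·d = 154 > 0  ⇒  inside

inside=yes margin=637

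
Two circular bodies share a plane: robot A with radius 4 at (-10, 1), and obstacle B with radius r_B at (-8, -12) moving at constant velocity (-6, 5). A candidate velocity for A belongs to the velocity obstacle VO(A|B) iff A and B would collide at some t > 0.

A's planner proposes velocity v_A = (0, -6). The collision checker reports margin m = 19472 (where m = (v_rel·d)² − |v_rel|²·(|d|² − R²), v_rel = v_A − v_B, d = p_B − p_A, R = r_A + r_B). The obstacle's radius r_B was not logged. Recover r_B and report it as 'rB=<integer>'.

m = 19472
d = (2, -13);  v_rel = (6, -11),  |v_rel|² = 157
v_rel×d = (6)·(-13) − (-11)·(2) = -56
since m = R²·157 − (-56)²:  R² = (3136 + 19472) / 157 = 144
R = √144 = 12  ⇒  r_B = 12 − 4 = 8

rB=8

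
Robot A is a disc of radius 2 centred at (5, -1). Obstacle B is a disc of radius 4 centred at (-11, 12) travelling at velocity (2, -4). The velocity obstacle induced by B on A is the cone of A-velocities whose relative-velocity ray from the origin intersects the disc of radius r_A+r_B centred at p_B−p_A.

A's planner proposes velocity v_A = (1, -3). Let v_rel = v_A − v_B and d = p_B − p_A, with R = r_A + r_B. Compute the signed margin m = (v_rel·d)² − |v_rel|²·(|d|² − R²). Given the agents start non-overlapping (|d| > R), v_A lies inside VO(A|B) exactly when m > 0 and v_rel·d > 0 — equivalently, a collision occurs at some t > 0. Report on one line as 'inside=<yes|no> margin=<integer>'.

d = (-16, 13),  |d|² = 425;  R = 2+4 = 6,  c = 425−6² = 389
v_rel = (-1, 1),  |v_rel|² = 2;  v_rel·d = (-1)·(-16) + (1)·(13) = 29
2·t² − 58·t + 389 = 0  ⇒  m = 29² − 2·389 = 63
m = 63 > 0,  v_rel·d = 29 > 0  ⇒  inside

inside=yes margin=63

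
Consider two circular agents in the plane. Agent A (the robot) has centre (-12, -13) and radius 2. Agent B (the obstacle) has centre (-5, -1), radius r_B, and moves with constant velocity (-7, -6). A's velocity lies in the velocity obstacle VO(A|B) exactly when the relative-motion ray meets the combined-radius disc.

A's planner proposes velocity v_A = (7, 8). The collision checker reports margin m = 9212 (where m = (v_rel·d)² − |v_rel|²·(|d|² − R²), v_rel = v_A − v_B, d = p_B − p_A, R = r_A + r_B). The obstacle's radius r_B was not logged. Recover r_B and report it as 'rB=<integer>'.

m = 9212
d = (7, 12);  v_rel = (14, 14),  |v_rel|² = 392
v_rel×d = (14)·(12) − (14)·(7) = 70
since m = R²·392 − 70²:  R² = (4900 + 9212) / 392 = 36
R = √36 = 6  ⇒  r_B = 6 − 2 = 4

rB=4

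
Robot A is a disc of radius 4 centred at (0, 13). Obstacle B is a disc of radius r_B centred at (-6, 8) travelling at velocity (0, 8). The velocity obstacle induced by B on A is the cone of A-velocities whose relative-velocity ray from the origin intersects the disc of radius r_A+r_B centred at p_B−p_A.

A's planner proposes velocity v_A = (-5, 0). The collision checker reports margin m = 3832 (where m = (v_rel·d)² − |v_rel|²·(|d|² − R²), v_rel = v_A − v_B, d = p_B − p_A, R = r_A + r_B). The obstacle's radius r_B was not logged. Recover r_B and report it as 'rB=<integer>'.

m = 3832
d = (-6, -5);  v_rel = (-5, -8),  |v_rel|² = 89
v_rel×d = (-5)·(-5) − (-8)·(-6) = -23
since m = R²·89 − (-23)²:  R² = (529 + 3832) / 89 = 49
R = √49 = 7  ⇒  r_B = 7 − 4 = 3

rB=3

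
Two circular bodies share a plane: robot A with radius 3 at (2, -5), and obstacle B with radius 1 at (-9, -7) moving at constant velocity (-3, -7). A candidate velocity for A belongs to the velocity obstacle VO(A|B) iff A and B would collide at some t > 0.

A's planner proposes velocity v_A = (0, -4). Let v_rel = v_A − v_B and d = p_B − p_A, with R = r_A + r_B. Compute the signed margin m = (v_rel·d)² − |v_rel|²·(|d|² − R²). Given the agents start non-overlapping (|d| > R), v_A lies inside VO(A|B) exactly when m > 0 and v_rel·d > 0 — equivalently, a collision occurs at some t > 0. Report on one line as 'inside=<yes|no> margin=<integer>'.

d = (-11, -2),  |d|² = 125;  R = 3+1 = 4,  c = 125−4² = 109
v_rel = (3, 3),  |v_rel|² = 18;  v_rel·d = (3)·(-11) + (3)·(-2) = -39
18·t² + 78·t + 109 = 0  ⇒  m = (-39)² − 18·109 = -441
m = -441 < 0,  v_rel·d = -39 < 0  ⇒  outside

inside=no margin=-441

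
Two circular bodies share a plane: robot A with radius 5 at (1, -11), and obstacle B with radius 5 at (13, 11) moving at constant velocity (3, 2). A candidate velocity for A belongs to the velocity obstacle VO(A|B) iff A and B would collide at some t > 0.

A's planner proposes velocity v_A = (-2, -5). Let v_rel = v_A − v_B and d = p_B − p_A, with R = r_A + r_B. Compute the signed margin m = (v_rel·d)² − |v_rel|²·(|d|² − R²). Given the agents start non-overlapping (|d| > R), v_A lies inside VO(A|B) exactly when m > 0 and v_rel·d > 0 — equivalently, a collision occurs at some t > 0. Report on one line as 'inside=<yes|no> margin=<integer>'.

d = (12, 22),  |d|² = 628;  R = 5+5 = 10,  c = 628−10² = 528
v_rel = (-5, -7),  |v_rel|² = 74;  v_rel·d = (-5)·(12) + (-7)·(22) = -214
74·t² + 428·t + 528 = 0  ⇒  m = (-214)² − 74·528 = 6724
m = 6724 > 0,  v_rel·d = -214 < 0  ⇒  outside

inside=no margin=6724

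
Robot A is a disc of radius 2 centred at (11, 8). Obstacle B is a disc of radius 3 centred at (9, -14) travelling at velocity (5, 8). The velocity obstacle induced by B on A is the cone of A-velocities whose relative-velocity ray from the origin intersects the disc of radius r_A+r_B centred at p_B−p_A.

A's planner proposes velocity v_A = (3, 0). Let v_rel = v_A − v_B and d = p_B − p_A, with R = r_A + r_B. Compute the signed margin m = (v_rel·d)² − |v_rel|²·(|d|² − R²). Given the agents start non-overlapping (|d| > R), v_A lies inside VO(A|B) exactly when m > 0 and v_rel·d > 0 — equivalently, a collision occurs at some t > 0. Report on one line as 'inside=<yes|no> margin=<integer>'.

d = (-2, -22),  |d|² = 488;  R = 2+3 = 5,  c = 488−5² = 463
v_rel = (-2, -8),  |v_rel|² = 68;  v_rel·d = (-2)·(-2) + (-8)·(-22) = 180
68·t² − 360·t + 463 = 0  ⇒  m = 180² − 68·463 = 916
m = 916 > 0,  v_rel·d = 180 > 0  ⇒  inside

inside=yes margin=916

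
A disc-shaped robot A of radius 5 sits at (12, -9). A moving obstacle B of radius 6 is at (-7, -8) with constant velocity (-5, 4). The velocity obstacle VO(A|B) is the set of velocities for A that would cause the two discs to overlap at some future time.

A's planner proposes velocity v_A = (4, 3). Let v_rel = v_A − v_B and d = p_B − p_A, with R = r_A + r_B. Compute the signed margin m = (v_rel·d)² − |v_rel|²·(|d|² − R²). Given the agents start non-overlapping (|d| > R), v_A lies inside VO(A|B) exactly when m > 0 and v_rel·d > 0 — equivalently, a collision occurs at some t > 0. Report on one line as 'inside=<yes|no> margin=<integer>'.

d = (-19, 1),  |d|² = 362;  R = 5+6 = 11,  c = 362−11² = 241
v_rel = (9, -1),  |v_rel|² = 82;  v_rel·d = (9)·(-19) + (-1)·(1) = -172
82·t² + 344·t + 241 = 0  ⇒  m = (-172)² − 82·241 = 9822
m = 9822 > 0,  v_rel·d = -172 < 0  ⇒  outside

inside=no margin=9822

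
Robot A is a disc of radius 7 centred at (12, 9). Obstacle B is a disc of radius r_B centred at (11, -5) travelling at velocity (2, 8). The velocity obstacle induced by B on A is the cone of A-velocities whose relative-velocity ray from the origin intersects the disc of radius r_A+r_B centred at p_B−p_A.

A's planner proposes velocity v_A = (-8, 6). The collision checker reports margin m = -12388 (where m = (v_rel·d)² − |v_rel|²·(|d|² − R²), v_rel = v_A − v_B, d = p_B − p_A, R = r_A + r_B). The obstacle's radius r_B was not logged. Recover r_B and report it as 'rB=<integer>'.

m = -12388
d = (-1, -14);  v_rel = (-10, -2),  |v_rel|² = 104
v_rel×d = (-10)·(-14) − (-2)·(-1) = 138
since m = R²·104 − 138²:  R² = (19044 + -12388) / 104 = 64
R = √64 = 8  ⇒  r_B = 8 − 7 = 1

rB=1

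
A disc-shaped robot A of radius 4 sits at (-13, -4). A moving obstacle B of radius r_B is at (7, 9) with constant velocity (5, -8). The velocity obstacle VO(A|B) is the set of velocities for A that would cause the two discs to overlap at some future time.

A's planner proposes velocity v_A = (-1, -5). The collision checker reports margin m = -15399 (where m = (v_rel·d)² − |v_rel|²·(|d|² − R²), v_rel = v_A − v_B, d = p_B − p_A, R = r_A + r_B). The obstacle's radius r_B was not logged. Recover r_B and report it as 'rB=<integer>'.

m = -15399
d = (20, 13);  v_rel = (-6, 3),  |v_rel|² = 45
v_rel×d = (-6)·(13) − (3)·(20) = -138
since m = R²·45 − (-138)²:  R² = (19044 + -15399) / 45 = 81
R = √81 = 9  ⇒  r_B = 9 − 4 = 5

rB=5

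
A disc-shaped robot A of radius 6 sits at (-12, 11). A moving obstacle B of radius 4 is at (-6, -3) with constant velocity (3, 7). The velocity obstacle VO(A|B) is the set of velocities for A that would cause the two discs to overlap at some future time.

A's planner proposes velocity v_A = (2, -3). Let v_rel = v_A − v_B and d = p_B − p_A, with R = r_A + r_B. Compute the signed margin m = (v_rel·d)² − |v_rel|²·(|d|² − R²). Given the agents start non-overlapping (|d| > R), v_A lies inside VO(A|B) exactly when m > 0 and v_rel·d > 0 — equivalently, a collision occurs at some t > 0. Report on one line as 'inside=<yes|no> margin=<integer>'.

d = (6, -14),  |d|² = 232;  R = 6+4 = 10,  c = 232−10² = 132
v_rel = (-1, -10),  |v_rel|² = 101;  v_rel·d = (-1)·(6) + (-10)·(-14) = 134
101·t² − 268·t + 132 = 0  ⇒  m = 134² − 101·132 = 4624
m = 4624 > 0,  v_rel·d = 134 > 0  ⇒  inside

inside=yes margin=4624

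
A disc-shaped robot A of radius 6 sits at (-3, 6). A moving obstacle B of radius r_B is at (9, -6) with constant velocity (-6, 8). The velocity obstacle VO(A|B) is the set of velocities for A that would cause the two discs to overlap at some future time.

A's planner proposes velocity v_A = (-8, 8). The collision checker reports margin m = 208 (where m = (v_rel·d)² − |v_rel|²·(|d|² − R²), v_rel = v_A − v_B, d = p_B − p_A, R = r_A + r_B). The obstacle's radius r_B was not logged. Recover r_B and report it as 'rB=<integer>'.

m = 208
d = (12, -12);  v_rel = (-2, 0),  |v_rel|² = 4
v_rel×d = (-2)·(-12) − (0)·(12) = 24
since m = R²·4 − 24²:  R² = (576 + 208) / 4 = 196
R = √196 = 14  ⇒  r_B = 14 − 6 = 8

rB=8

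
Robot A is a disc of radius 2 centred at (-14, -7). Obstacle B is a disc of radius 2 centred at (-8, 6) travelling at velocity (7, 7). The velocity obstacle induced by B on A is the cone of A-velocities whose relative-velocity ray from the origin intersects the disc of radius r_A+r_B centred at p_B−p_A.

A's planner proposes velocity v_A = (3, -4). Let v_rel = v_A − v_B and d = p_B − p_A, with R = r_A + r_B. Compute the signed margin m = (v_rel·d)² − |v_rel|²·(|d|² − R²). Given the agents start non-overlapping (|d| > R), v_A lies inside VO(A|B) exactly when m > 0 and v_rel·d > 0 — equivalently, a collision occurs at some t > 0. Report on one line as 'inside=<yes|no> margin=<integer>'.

d = (6, 13),  |d|² = 205;  R = 2+2 = 4,  c = 205−4² = 189
v_rel = (-4, -11),  |v_rel|² = 137;  v_rel·d = (-4)·(6) + (-11)·(13) = -167
137·t² + 334·t + 189 = 0  ⇒  m = (-167)² − 137·189 = 1996
m = 1996 > 0,  v_rel·d = -167 < 0  ⇒  outside

inside=no margin=1996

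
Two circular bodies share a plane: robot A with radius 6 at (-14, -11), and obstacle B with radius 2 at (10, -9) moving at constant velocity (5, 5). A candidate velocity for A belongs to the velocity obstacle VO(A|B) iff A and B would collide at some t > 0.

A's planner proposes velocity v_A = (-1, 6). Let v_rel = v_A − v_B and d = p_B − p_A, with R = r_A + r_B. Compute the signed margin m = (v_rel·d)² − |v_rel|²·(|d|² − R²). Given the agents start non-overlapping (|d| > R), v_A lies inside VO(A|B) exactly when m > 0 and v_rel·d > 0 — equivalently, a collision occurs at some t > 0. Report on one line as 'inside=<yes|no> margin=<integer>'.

d = (24, 2),  |d|² = 580;  R = 6+2 = 8,  c = 580−8² = 516
v_rel = (-6, 1),  |v_rel|² = 37;  v_rel·d = (-6)·(24) + (1)·(2) = -142
37·t² + 284·t + 516 = 0  ⇒  m = (-142)² − 37·516 = 1072
m = 1072 > 0,  v_rel·d = -142 < 0  ⇒  outside

inside=no margin=1072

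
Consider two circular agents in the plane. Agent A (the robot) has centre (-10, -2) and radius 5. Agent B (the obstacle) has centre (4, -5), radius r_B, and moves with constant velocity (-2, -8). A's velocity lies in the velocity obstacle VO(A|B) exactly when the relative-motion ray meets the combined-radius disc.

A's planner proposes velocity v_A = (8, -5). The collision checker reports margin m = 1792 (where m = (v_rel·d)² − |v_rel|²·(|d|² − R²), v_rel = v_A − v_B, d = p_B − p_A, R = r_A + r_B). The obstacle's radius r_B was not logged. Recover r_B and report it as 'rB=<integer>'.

m = 1792
d = (14, -3);  v_rel = (10, 3),  |v_rel|² = 109
v_rel×d = (10)·(-3) − (3)·(14) = -72
since m = R²·109 − (-72)²:  R² = (5184 + 1792) / 109 = 64
R = √64 = 8  ⇒  r_B = 8 − 5 = 3

rB=3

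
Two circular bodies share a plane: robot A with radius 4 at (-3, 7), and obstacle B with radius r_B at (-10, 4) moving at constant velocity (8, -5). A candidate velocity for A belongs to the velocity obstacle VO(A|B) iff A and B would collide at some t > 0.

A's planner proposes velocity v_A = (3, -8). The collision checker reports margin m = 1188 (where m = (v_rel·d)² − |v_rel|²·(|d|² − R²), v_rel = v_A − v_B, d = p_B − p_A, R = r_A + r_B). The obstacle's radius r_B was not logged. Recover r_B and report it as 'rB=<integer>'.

m = 1188
d = (-7, -3);  v_rel = (-5, -3),  |v_rel|² = 34
v_rel×d = (-5)·(-3) − (-3)·(-7) = -6
since m = R²·34 − (-6)²:  R² = (36 + 1188) / 34 = 36
R = √36 = 6  ⇒  r_B = 6 − 4 = 2

rB=2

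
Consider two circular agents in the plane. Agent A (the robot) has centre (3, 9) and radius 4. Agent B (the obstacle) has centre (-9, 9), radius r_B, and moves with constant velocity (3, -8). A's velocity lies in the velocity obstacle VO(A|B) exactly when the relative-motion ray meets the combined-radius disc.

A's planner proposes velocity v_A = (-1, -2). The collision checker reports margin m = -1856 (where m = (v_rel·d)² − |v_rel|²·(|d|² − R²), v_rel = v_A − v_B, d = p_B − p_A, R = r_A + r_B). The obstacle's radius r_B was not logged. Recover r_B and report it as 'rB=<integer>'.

m = -1856
d = (-12, 0);  v_rel = (-4, 6),  |v_rel|² = 52
v_rel×d = (-4)·(0) − (6)·(-12) = 72
since m = R²·52 − 72²:  R² = (5184 + -1856) / 52 = 64
R = √64 = 8  ⇒  r_B = 8 − 4 = 4

rB=4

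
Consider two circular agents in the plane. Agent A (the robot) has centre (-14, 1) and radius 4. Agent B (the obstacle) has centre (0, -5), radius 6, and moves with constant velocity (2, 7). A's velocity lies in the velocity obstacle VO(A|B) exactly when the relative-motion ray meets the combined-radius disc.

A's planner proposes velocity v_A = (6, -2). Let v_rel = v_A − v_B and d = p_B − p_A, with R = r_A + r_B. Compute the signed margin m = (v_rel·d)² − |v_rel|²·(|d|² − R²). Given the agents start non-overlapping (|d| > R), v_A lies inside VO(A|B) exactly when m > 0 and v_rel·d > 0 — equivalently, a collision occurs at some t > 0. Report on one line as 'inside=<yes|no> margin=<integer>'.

d = (14, -6),  |d|² = 232;  R = 4+6 = 10,  c = 232−10² = 132
v_rel = (4, -9),  |v_rel|² = 97;  v_rel·d = (4)·(14) + (-9)·(-6) = 110
97·t² − 220·t + 132 = 0  ⇒  m = 110² − 97·132 = -704
m = -704 < 0,  v_rel·d = 110 > 0  ⇒  outside

inside=no margin=-704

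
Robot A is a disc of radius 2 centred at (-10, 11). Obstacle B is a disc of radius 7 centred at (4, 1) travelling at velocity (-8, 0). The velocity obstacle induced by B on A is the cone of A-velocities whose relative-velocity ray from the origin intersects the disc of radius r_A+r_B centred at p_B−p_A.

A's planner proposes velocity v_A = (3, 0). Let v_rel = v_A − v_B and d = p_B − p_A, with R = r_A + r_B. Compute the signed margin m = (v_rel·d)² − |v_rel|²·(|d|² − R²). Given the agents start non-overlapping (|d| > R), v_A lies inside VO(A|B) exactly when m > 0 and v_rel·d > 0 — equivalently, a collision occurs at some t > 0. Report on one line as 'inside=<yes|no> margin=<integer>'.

d = (14, -10),  |d|² = 296;  R = 2+7 = 9,  c = 296−9² = 215
v_rel = (11, 0),  |v_rel|² = 121;  v_rel·d = (11)·(14) + (0)·(-10) = 154
121·t² − 308·t + 215 = 0  ⇒  m = 154² − 121·215 = -2299
m = -2299 < 0,  v_rel·d = 154 > 0  ⇒  outside

inside=no margin=-2299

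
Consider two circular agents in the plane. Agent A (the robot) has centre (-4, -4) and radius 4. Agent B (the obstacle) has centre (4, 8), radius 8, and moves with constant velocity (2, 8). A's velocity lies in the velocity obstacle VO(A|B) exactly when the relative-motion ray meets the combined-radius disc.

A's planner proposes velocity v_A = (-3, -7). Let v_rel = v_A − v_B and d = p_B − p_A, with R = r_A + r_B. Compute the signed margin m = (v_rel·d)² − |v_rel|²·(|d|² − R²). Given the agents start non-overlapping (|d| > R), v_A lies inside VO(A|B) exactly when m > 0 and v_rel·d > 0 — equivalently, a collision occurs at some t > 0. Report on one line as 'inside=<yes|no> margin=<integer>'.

d = (8, 12),  |d|² = 208;  R = 4+8 = 12,  c = 208−12² = 64
v_rel = (-5, -15),  |v_rel|² = 250;  v_rel·d = (-5)·(8) + (-15)·(12) = -220
250·t² + 440·t + 64 = 0  ⇒  m = (-220)² − 250·64 = 32400
m = 32400 > 0,  v_rel·d = -220 < 0  ⇒  outside

inside=no margin=32400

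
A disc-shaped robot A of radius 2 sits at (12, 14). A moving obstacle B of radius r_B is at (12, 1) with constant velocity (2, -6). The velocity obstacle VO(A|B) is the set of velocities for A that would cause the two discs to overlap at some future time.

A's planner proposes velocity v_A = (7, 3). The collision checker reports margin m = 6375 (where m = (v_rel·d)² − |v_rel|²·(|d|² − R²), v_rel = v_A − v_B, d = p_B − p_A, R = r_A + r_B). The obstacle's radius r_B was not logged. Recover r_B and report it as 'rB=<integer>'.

m = 6375
d = (0, -13);  v_rel = (5, 9),  |v_rel|² = 106
v_rel×d = (5)·(-13) − (9)·(0) = -65
since m = R²·106 − (-65)²:  R² = (4225 + 6375) / 106 = 100
R = √100 = 10  ⇒  r_B = 10 − 2 = 8

rB=8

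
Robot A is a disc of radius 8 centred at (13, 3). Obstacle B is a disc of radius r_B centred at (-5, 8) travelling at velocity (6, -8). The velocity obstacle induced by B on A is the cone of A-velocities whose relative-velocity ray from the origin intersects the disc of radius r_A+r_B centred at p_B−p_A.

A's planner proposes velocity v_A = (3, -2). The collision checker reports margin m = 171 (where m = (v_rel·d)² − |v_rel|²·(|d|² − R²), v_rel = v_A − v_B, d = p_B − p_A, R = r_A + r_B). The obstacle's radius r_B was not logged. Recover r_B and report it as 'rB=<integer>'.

m = 171
d = (-18, 5);  v_rel = (-3, 6),  |v_rel|² = 45
v_rel×d = (-3)·(5) − (6)·(-18) = 93
since m = R²·45 − 93²:  R² = (8649 + 171) / 45 = 196
R = √196 = 14  ⇒  r_B = 14 − 8 = 6

rB=6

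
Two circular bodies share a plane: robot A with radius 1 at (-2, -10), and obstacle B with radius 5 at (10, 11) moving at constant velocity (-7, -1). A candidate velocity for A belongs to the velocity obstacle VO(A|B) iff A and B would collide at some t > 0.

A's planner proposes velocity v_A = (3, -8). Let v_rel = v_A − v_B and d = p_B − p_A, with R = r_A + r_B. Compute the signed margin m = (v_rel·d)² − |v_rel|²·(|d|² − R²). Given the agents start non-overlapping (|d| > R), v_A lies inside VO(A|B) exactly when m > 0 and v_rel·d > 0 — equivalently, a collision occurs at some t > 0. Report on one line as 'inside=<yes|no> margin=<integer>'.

d = (12, 21),  |d|² = 585;  R = 1+5 = 6,  c = 585−6² = 549
v_rel = (10, -7),  |v_rel|² = 149;  v_rel·d = (10)·(12) + (-7)·(21) = -27
149·t² + 54·t + 549 = 0  ⇒  m = (-27)² − 149·549 = -81072
m = -81072 < 0,  v_rel·d = -27 < 0  ⇒  outside

inside=no margin=-81072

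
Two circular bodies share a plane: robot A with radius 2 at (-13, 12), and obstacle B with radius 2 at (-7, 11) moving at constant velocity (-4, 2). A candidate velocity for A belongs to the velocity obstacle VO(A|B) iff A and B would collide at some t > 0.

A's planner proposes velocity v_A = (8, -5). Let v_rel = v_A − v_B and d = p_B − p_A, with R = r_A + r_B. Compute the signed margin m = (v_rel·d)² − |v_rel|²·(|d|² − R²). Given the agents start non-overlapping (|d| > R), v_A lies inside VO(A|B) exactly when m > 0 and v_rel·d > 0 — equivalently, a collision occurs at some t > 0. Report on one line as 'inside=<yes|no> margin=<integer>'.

d = (6, -1),  |d|² = 37;  R = 2+2 = 4,  c = 37−4² = 21
v_rel = (12, -7),  |v_rel|² = 193;  v_rel·d = (12)·(6) + (-7)·(-1) = 79
193·t² − 158·t + 21 = 0  ⇒  m = 79² − 193·21 = 2188
m = 2188 > 0,  v_rel·d = 79 > 0  ⇒  inside

inside=yes margin=2188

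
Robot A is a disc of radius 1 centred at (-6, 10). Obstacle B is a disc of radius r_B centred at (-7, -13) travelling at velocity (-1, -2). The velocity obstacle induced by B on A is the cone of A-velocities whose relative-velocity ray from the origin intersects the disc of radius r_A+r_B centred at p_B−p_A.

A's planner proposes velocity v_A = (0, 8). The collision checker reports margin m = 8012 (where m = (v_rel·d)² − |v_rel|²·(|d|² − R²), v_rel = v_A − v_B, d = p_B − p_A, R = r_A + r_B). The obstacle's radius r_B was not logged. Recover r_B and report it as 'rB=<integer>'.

m = 8012
d = (-1, -23);  v_rel = (1, 10),  |v_rel|² = 101
v_rel×d = (1)·(-23) − (10)·(-1) = -13
since m = R²·101 − (-13)²:  R² = (169 + 8012) / 101 = 81
R = √81 = 9  ⇒  r_B = 9 − 1 = 8

rB=8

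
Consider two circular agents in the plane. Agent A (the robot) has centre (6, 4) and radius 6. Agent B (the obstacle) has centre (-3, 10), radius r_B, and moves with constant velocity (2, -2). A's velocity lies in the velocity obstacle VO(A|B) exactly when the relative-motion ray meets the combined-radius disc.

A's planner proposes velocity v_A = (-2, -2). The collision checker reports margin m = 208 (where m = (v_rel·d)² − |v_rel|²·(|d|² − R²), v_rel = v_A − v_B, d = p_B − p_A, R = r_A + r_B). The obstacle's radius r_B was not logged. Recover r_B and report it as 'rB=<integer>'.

m = 208
d = (-9, 6);  v_rel = (-4, 0),  |v_rel|² = 16
v_rel×d = (-4)·(6) − (0)·(-9) = -24
since m = R²·16 − (-24)²:  R² = (576 + 208) / 16 = 49
R = √49 = 7  ⇒  r_B = 7 − 6 = 1

rB=1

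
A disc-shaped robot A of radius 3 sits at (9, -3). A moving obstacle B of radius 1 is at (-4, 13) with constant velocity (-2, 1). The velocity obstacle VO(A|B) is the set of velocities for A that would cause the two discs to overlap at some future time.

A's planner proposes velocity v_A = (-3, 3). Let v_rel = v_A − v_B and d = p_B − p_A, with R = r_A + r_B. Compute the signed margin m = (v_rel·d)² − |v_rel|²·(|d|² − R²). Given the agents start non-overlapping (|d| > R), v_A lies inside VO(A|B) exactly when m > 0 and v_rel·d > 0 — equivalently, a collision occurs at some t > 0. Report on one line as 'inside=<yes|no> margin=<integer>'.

d = (-13, 16),  |d|² = 425;  R = 3+1 = 4,  c = 425−4² = 409
v_rel = (-1, 2),  |v_rel|² = 5;  v_rel·d = (-1)·(-13) + (2)·(16) = 45
5·t² − 90·t + 409 = 0  ⇒  m = 45² − 5·409 = -20
m = -20 < 0,  v_rel·d = 45 > 0  ⇒  outside

inside=no margin=-20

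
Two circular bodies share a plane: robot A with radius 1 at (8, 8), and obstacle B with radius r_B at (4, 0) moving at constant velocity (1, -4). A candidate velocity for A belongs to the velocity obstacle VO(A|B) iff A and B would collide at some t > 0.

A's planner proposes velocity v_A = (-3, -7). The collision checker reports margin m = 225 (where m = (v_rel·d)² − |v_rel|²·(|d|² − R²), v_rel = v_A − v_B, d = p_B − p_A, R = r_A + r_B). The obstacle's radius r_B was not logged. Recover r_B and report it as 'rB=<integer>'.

m = 225
d = (-4, -8);  v_rel = (-4, -3),  |v_rel|² = 25
v_rel×d = (-4)·(-8) − (-3)·(-4) = 20
since m = R²·25 − 20²:  R² = (400 + 225) / 25 = 25
R = √25 = 5  ⇒  r_B = 5 − 1 = 4

rB=4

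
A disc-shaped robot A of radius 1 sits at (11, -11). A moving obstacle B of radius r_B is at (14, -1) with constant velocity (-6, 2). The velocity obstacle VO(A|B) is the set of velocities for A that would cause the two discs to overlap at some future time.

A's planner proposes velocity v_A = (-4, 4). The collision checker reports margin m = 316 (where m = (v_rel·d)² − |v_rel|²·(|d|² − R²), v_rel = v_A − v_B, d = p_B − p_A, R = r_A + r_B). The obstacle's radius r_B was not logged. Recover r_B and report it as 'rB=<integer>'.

m = 316
d = (3, 10);  v_rel = (2, 2),  |v_rel|² = 8
v_rel×d = (2)·(10) − (2)·(3) = 14
since m = R²·8 − 14²:  R² = (196 + 316) / 8 = 64
R = √64 = 8  ⇒  r_B = 8 − 1 = 7

rB=7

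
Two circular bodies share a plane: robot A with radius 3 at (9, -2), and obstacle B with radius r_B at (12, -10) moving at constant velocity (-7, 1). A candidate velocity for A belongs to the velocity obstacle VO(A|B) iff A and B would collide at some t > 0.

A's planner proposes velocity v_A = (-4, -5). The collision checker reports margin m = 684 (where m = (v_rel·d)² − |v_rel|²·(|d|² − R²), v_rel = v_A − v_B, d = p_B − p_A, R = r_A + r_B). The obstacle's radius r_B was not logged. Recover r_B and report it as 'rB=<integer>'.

m = 684
d = (3, -8);  v_rel = (3, -6),  |v_rel|² = 45
v_rel×d = (3)·(-8) − (-6)·(3) = -6
since m = R²·45 − (-6)²:  R² = (36 + 684) / 45 = 16
R = √16 = 4  ⇒  r_B = 4 − 3 = 1

rB=1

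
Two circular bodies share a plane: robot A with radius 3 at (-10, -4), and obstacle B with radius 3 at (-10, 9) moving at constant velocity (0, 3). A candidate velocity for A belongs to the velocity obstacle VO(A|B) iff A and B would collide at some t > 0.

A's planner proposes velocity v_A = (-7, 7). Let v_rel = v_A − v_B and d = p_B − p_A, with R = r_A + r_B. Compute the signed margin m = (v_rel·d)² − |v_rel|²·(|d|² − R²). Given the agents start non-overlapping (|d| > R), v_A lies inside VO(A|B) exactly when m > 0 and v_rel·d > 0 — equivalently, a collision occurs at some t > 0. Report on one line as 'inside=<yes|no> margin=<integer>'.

d = (0, 13),  |d|² = 169;  R = 3+3 = 6,  c = 169−6² = 133
v_rel = (-7, 4),  |v_rel|² = 65;  v_rel·d = (-7)·(0) + (4)·(13) = 52
65·t² − 104·t + 133 = 0  ⇒  m = 52² − 65·133 = -5941
m = -5941 < 0,  v_rel·d = 52 > 0  ⇒  outside

inside=no margin=-5941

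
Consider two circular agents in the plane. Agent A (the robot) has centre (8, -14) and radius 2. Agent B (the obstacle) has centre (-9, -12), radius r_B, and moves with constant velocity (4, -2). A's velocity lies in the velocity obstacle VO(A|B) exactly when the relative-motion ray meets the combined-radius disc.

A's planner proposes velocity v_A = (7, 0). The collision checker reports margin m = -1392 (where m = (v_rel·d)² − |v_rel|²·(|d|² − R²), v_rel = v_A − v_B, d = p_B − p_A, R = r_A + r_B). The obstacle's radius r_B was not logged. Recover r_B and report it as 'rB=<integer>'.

m = -1392
d = (-17, 2);  v_rel = (3, 2),  |v_rel|² = 13
v_rel×d = (3)·(2) − (2)·(-17) = 40
since m = R²·13 − 40²:  R² = (1600 + -1392) / 13 = 16
R = √16 = 4  ⇒  r_B = 4 − 2 = 2

rB=2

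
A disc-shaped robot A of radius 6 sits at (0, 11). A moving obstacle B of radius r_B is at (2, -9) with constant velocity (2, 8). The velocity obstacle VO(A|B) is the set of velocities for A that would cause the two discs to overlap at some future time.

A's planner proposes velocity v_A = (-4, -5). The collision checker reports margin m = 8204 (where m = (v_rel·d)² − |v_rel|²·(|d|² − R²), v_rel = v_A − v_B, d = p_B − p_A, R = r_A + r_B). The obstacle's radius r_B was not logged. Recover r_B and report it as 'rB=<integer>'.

m = 8204
d = (2, -20);  v_rel = (-6, -13),  |v_rel|² = 205
v_rel×d = (-6)·(-20) − (-13)·(2) = 146
since m = R²·205 − 146²:  R² = (21316 + 8204) / 205 = 144
R = √144 = 12  ⇒  r_B = 12 − 6 = 6

rB=6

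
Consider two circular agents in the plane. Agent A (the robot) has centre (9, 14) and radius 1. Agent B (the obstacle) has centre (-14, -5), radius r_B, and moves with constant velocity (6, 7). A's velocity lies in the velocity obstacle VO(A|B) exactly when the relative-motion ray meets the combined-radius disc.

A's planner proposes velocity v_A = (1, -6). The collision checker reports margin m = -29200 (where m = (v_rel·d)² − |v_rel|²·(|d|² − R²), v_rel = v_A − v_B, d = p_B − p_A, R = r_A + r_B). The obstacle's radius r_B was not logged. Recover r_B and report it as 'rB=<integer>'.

m = -29200
d = (-23, -19);  v_rel = (-5, -13),  |v_rel|² = 194
v_rel×d = (-5)·(-19) − (-13)·(-23) = -204
since m = R²·194 − (-204)²:  R² = (41616 + -29200) / 194 = 64
R = √64 = 8  ⇒  r_B = 8 − 1 = 7

rB=7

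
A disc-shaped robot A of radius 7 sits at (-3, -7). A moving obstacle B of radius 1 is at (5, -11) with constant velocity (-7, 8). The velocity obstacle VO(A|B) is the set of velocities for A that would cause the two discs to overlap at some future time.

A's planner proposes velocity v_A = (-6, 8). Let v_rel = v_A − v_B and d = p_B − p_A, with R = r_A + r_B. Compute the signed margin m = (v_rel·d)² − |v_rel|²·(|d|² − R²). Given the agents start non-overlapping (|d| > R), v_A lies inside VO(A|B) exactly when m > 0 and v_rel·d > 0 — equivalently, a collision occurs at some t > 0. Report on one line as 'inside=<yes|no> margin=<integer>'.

d = (8, -4),  |d|² = 80;  R = 7+1 = 8,  c = 80−8² = 16
v_rel = (1, 0),  |v_rel|² = 1;  v_rel·d = (1)·(8) + (0)·(-4) = 8
1·t² − 16·t + 16 = 0  ⇒  m = 8² − 1·16 = 48
m = 48 > 0,  v_rel·d = 8 > 0  ⇒  inside

inside=yes margin=48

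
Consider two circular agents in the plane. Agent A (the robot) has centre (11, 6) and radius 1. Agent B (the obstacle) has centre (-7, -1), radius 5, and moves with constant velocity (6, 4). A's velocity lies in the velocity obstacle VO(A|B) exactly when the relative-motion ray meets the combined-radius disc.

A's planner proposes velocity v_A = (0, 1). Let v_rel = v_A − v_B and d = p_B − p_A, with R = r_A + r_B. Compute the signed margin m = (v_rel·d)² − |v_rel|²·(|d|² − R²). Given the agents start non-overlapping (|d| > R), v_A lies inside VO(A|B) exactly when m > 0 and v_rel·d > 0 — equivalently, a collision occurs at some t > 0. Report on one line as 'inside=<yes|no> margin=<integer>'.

d = (-18, -7),  |d|² = 373;  R = 1+5 = 6,  c = 373−6² = 337
v_rel = (-6, -3),  |v_rel|² = 45;  v_rel·d = (-6)·(-18) + (-3)·(-7) = 129
45·t² − 258·t + 337 = 0  ⇒  m = 129² − 45·337 = 1476
m = 1476 > 0,  v_rel·d = 129 > 0  ⇒  inside

inside=yes margin=1476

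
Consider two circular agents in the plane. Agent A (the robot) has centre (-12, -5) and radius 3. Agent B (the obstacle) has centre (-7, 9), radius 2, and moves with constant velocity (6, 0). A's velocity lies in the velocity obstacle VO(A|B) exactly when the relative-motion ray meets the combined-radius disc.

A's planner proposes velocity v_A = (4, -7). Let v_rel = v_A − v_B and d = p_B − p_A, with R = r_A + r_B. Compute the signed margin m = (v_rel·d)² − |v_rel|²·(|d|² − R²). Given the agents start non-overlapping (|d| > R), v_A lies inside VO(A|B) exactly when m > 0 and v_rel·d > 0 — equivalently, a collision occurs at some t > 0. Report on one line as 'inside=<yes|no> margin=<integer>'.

d = (5, 14),  |d|² = 221;  R = 3+2 = 5,  c = 221−5² = 196
v_rel = (-2, -7),  |v_rel|² = 53;  v_rel·d = (-2)·(5) + (-7)·(14) = -108
53·t² + 216·t + 196 = 0  ⇒  m = (-108)² − 53·196 = 1276
m = 1276 > 0,  v_rel·d = -108 < 0  ⇒  outside

inside=no margin=1276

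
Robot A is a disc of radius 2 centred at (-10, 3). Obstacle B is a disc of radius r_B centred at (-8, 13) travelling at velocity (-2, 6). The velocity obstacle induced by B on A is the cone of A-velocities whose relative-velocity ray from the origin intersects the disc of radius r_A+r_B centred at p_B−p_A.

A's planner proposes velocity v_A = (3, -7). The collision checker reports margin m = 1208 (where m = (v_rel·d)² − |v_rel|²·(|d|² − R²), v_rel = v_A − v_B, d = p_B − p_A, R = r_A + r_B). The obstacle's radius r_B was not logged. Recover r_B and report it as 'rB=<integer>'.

m = 1208
d = (2, 10);  v_rel = (5, -13),  |v_rel|² = 194
v_rel×d = (5)·(10) − (-13)·(2) = 76
since m = R²·194 − 76²:  R² = (5776 + 1208) / 194 = 36
R = √36 = 6  ⇒  r_B = 6 − 2 = 4

rB=4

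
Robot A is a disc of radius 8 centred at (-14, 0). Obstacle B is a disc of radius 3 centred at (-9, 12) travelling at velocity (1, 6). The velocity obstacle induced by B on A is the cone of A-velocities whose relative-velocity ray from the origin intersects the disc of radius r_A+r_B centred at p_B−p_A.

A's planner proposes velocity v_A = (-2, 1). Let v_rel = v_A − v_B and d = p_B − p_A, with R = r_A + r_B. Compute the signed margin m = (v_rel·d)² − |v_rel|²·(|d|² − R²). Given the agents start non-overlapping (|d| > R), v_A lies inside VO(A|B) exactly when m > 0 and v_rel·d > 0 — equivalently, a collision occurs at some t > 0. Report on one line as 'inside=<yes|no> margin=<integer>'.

d = (5, 12),  |d|² = 169;  R = 8+3 = 11,  c = 169−11² = 48
v_rel = (-3, -5),  |v_rel|² = 34;  v_rel·d = (-3)·(5) + (-5)·(12) = -75
34·t² + 150·t + 48 = 0  ⇒  m = (-75)² − 34·48 = 3993
m = 3993 > 0,  v_rel·d = -75 < 0  ⇒  outside

inside=no margin=3993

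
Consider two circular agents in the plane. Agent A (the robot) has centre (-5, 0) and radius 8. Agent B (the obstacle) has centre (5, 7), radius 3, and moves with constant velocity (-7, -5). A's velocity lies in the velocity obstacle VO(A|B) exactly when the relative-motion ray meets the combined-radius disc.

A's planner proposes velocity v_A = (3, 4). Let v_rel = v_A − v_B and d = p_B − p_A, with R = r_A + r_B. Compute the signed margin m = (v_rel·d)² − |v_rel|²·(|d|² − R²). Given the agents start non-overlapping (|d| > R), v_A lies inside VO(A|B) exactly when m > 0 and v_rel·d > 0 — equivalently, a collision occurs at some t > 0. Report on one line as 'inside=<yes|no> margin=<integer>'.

d = (10, 7),  |d|² = 149;  R = 8+3 = 11,  c = 149−11² = 28
v_rel = (10, 9),  |v_rel|² = 181;  v_rel·d = (10)·(10) + (9)·(7) = 163
181·t² − 326·t + 28 = 0  ⇒  m = 163² − 181·28 = 21501
m = 21501 > 0,  v_rel·d = 163 > 0  ⇒  inside

inside=yes margin=21501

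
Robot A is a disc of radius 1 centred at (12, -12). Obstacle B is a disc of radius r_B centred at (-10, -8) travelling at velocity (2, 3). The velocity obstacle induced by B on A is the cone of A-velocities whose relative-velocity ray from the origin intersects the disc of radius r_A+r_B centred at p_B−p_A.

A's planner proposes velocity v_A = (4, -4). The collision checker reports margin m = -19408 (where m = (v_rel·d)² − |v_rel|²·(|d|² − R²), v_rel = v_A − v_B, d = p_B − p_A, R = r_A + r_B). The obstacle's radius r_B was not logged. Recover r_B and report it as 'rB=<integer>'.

m = -19408
d = (-22, 4);  v_rel = (2, -7),  |v_rel|² = 53
v_rel×d = (2)·(4) − (-7)·(-22) = -146
since m = R²·53 − (-146)²:  R² = (21316 + -19408) / 53 = 36
R = √36 = 6  ⇒  r_B = 6 − 1 = 5

rB=5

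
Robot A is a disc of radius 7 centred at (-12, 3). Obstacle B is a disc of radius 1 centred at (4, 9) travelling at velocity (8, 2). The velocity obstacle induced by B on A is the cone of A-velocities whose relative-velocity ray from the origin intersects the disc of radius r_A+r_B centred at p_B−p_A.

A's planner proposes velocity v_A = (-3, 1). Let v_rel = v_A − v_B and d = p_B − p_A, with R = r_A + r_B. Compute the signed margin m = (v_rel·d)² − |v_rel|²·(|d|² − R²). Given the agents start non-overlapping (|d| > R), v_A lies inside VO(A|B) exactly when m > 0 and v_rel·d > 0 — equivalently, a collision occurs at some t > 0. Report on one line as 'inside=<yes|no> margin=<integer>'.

d = (16, 6),  |d|² = 292;  R = 7+1 = 8,  c = 292−8² = 228
v_rel = (-11, -1),  |v_rel|² = 122;  v_rel·d = (-11)·(16) + (-1)·(6) = -182
122·t² + 364·t + 228 = 0  ⇒  m = (-182)² − 122·228 = 5308
m = 5308 > 0,  v_rel·d = -182 < 0  ⇒  outside

inside=no margin=5308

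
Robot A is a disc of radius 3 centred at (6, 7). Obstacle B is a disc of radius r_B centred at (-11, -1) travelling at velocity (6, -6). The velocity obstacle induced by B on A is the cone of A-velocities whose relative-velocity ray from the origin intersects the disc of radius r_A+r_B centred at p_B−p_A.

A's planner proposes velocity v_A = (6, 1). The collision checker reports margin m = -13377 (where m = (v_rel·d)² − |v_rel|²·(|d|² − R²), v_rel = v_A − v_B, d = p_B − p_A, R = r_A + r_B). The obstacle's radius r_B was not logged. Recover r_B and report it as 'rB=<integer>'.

m = -13377
d = (-17, -8);  v_rel = (0, 7),  |v_rel|² = 49
v_rel×d = (0)·(-8) − (7)·(-17) = 119
since m = R²·49 − 119²:  R² = (14161 + -13377) / 49 = 16
R = √16 = 4  ⇒  r_B = 4 − 3 = 1

rB=1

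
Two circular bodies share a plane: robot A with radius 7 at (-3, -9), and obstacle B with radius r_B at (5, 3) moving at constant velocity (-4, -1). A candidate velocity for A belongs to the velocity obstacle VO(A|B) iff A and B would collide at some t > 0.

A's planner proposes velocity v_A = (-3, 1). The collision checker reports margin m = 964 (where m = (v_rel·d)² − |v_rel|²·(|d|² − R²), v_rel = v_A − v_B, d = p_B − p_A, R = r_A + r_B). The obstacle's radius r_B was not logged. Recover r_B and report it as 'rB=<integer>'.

m = 964
d = (8, 12);  v_rel = (1, 2),  |v_rel|² = 5
v_rel×d = (1)·(12) − (2)·(8) = -4
since m = R²·5 − (-4)²:  R² = (16 + 964) / 5 = 196
R = √196 = 14  ⇒  r_B = 14 − 7 = 7

rB=7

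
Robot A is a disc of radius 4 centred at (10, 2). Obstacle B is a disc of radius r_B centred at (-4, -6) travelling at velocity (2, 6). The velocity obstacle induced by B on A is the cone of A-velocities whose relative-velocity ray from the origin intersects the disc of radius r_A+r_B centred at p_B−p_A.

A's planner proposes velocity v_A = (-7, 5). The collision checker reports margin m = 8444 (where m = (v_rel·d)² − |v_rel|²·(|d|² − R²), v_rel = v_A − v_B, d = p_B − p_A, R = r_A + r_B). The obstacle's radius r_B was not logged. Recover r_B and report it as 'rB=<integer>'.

m = 8444
d = (-14, -8);  v_rel = (-9, -1),  |v_rel|² = 82
v_rel×d = (-9)·(-8) − (-1)·(-14) = 58
since m = R²·82 − 58²:  R² = (3364 + 8444) / 82 = 144
R = √144 = 12  ⇒  r_B = 12 − 4 = 8

rB=8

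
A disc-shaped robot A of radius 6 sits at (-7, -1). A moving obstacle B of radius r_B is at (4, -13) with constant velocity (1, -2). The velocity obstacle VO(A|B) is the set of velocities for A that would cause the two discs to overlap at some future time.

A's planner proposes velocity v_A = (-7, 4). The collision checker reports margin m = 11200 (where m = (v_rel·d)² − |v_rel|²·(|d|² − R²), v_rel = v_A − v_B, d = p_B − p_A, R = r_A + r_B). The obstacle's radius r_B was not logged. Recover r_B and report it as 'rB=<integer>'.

m = 11200
d = (11, -12);  v_rel = (-8, 6),  |v_rel|² = 100
v_rel×d = (-8)·(-12) − (6)·(11) = 30
since m = R²·100 − 30²:  R² = (900 + 11200) / 100 = 121
R = √121 = 11  ⇒  r_B = 11 − 6 = 5

rB=5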